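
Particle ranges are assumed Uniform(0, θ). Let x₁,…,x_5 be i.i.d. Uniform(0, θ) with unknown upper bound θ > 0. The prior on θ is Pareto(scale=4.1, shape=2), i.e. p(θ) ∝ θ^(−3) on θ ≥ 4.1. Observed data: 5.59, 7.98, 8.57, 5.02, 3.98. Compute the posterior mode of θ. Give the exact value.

θ̂_MAP = 8.57

The Uniform(0, θ) likelihood is θ^(−n) for θ ≥ max(xᵢ), zero otherwise. Here max(xᵢ) = 8.57.
Posterior ∝ θ^(−3) · θ^(−5) = θ^(−8) on θ ≥ max(4.1, 8.57) = 8.57.
This density is strictly decreasing in θ, so the posterior mode lies at the lower boundary of the support.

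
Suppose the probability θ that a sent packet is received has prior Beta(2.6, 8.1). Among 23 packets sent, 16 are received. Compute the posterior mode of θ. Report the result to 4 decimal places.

Prior: Beta(2.6, 8.1).
Data: 16 successes in 23 trials. The binomial likelihood contributes θ^16(1−θ)^7, so the posterior is Beta(2.6+16, 8.1+7) = Beta(18.6, 15.1).
For Beta(a, b) with a, b > 1 the mode is (a−1)/(a+b−2) = 17.6/31.7 ≈ 0.5552.

θ̂_MAP = 0.5552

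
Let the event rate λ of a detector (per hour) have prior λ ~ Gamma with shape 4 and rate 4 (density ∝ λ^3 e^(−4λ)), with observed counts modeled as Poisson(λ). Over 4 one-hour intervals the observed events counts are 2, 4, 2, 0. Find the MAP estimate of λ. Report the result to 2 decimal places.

λ̂_MAP = 1.38

Σxᵢ = 2+4+2+0 = 8, with n = 4.
Posterior ∝ λ^3e^(−4λ) · λ^8e^(−4λ) = λ^11e^(−8λ), i.e. Gamma(shape=12, rate=8).
The mode of a Gamma(a, b) with a ≥ 1 (shape–rate) is (a−1)/b = 11/8 ≈ 1.38.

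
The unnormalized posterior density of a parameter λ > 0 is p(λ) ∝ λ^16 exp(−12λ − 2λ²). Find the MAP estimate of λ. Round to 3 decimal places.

λ̂_MAP = 1.000

ℓ'(λ) = 16/λ − 12 − 4λ. Setting this to zero and multiplying by λ: 4λ² + 12λ − 16 = 0.
λ = (−12 + √(12² + 4·4·16)) / (2·4) = (−12 + √400) / 8 = (−12 + 20)/8 = 1.
ℓ''(λ) = −16/λ² − 4 < 0, confirming a maximum.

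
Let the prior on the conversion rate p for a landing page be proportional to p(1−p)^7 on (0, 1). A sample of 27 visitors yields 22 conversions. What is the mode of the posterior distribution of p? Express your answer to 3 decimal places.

p̂_MAP = 0.657

The prior density ∝ p(1−p)^7 is the kernel of Beta(2, 8).
Data: 22 successes in 27 trials. The binomial likelihood contributes p^22(1−p)^5, so the posterior is Beta(2+22, 8+5) = Beta(24, 13).
For Beta(a, b) with a, b > 1 the mode is (a−1)/(a+b−2) = 23/35 ≈ 0.657.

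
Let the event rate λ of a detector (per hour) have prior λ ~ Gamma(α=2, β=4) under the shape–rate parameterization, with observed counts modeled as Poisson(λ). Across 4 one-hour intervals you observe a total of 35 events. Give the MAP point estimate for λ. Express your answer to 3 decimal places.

λ̂_MAP = 4.500

Σxᵢ = 35, n = 4.
Posterior ∝ λe^(−4λ) · λ^35e^(−4λ) = λ^36e^(−8λ), i.e. Gamma(shape=37, rate=8).
The mode of a Gamma(a, b) with a ≥ 1 (shape–rate) is (a−1)/b = 36/8 ≈ 4.500.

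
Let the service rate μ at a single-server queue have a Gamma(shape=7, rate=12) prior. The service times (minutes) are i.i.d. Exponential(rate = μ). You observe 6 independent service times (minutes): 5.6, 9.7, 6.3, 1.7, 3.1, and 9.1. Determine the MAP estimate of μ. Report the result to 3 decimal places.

μ̂_MAP = 0.253

The Exponential(rate=μ) likelihood is ∝ μ^n e^(−μΣtᵢ). Here n = 6 and Σtᵢ = 5.6 + 9.7 + 6.3 + 1.7 + 3.1 + 9.1 = 35.5.
Posterior ∝ μ^6e^(−12μ) · μ^6e^(−35.5μ) = μ^12e^(−47.5μ), i.e. Gamma(13, 47.5).
Mode = (a−1)/b = 12/47.5 ≈ 0.253.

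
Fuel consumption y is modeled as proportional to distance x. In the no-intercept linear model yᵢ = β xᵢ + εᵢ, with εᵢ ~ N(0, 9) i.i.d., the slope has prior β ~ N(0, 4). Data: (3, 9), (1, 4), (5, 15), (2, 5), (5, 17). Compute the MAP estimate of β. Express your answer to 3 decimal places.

log p(β | y) = −Σ(yᵢ − βxᵢ)²/(2·9) − β²/(2·4) + const.
Setting the derivative to zero: Σxᵢ(yᵢ − βxᵢ)/9 − β/4 = 0, so β = Σxᵢyᵢ / (Σxᵢ² + σ²/τ²).
Σxᵢyᵢ = 3·9 + 1·4 + 5·15 + 2·5 + 5·17 = 201; Σxᵢ² = 64; σ²/τ² = 2.25.
β̂_MAP = 201 / (64 + 2.25) = 201/66.25 ≈ 3.034.

β̂_MAP = 3.034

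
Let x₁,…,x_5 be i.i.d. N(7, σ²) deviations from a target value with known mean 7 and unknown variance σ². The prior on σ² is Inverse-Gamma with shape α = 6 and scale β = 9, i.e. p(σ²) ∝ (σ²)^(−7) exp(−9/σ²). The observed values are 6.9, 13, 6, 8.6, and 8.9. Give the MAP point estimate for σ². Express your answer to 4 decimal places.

Sum of squared deviations about the known mean: SS = (6.9−7)² + (13−7)² + (6−7)² + (8.6−7)² + (8.9−7)² = 43.18.
The Normal likelihood contributes (σ²)^(−n/2) exp(−SS/(2σ²)), so the posterior is Inverse-Gamma(α + n/2, β + SS/2) = Inverse-Gamma(8.5, 30.59).
The mode of Inverse-Gamma(a, b) is b/(a+1) = 30.59/9.5 ≈ 3.2200.

σ̂²_MAP = 3.2200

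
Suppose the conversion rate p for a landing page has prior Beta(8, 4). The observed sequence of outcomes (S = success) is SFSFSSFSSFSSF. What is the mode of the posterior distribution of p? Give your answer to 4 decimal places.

p̂_MAP = 0.6522

Prior: Beta(8, 4).
Data: 8 successes in 13 trials (from the sequence). The binomial likelihood contributes p^8(1−p)^5, so the posterior is Beta(8+8, 4+5) = Beta(16, 9).
For Beta(a, b) with a, b > 1 the mode is (a−1)/(a+b−2) = 15/23 ≈ 0.6522.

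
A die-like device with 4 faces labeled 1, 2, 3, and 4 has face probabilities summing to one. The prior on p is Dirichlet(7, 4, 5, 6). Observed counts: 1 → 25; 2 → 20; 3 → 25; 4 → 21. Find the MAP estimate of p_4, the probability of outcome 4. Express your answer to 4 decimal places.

MAP estimate: 0.2385

The posterior is Dirichlet(αᵢ + nᵢ) = Dirichlet(32, 24, 30, 27).
For a Dirichlet(a₁,…,a_K) with all aᵢ > 1, the mode has j-th component (aⱼ − 1)/(Σaᵢ − K).
Here Σaᵢ = 113 and K = 4, so p_4 = (27 − 1)/(113 − 4) = 26/109 ≈ 0.2385.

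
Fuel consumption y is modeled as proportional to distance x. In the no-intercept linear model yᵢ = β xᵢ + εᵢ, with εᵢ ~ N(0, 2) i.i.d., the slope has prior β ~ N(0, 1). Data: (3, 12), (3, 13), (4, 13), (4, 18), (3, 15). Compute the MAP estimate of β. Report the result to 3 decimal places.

log p(β | y) = −Σ(yᵢ − βxᵢ)²/(2·2) − β²/(2·1) + const.
Setting the derivative to zero: Σxᵢ(yᵢ − βxᵢ)/2 − β/1 = 0, so β = Σxᵢyᵢ / (Σxᵢ² + σ²/τ²).
Σxᵢyᵢ = 3·12 + 3·13 + 4·13 + 4·18 + 3·15 = 244; Σxᵢ² = 59; σ²/τ² = 2.
β̂_MAP = 244 / (59 + 2) = 244/61 ≈ 4.000.

β̂_MAP = 4.000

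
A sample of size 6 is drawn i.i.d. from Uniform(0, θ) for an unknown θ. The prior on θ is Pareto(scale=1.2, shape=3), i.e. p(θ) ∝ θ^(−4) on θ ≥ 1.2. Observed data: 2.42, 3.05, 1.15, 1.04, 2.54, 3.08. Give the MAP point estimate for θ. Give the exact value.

θ̂_MAP = 3.08

The Uniform(0, θ) likelihood is θ^(−n) for θ ≥ max(xᵢ), zero otherwise. Here max(xᵢ) = 3.08.
Posterior ∝ θ^(−4) · θ^(−6) = θ^(−10) on θ ≥ max(1.2, 3.08) = 3.08.
This density is strictly decreasing in θ, so the posterior mode lies at the lower boundary of the support.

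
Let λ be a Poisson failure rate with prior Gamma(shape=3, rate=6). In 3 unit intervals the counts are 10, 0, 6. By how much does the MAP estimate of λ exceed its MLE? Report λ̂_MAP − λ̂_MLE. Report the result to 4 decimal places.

Σxᵢ = 16. Posterior is Gamma(19, 9); MAP = (19−1)/9 = 18/9 ≈ 2.00000.
MLE = x̄ = 16/3 ≈ 5.33333.
Difference = 18/9 − 16/3 = -10/3 ≈ -3.3333.

MAP − MLE = -3.3333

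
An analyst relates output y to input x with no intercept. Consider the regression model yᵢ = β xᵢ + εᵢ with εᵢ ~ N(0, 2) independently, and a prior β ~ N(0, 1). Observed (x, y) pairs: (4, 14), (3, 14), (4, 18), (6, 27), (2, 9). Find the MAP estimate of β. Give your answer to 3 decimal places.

log p(β | y) = −Σ(yᵢ − βxᵢ)²/(2·2) − β²/(2·1) + const.
Setting the derivative to zero: Σxᵢ(yᵢ − βxᵢ)/2 − β/1 = 0, so β = Σxᵢyᵢ / (Σxᵢ² + σ²/τ²).
Σxᵢyᵢ = 4·14 + 3·14 + 4·18 + 6·27 + 2·9 = 350; Σxᵢ² = 81; σ²/τ² = 2.
β̂_MAP = 350 / (81 + 2) = 350/83 ≈ 4.217.

β̂_MAP = 4.217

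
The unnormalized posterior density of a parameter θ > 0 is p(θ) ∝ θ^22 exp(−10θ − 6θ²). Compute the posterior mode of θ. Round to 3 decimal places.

ℓ'(θ) = 22/θ − 10 − 12θ. Setting this to zero and multiplying by θ: 12θ² + 10θ − 22 = 0.
θ = (−10 + √(10² + 4·12·22)) / (2·12) = (−10 + √1156) / 24 = (−10 + 34)/24 = 1.
ℓ''(θ) = −22/θ² − 12 < 0, confirming a maximum.

θ̂_MAP = 1.000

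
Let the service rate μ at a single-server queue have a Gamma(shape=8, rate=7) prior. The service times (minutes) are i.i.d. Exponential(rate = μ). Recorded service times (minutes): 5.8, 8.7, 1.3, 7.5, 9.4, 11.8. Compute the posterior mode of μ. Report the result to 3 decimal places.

μ̂_MAP = 0.252

The Exponential(rate=μ) likelihood is ∝ μ^n e^(−μΣtᵢ). Here n = 6 and Σtᵢ = 5.8 + 8.7 + 1.3 + 7.5 + 9.4 + 11.8 = 44.5.
Posterior ∝ μ^7e^(−7μ) · μ^6e^(−44.5μ) = μ^13e^(−51.5μ), i.e. Gamma(14, 51.5).
Mode = (a−1)/b = 13/51.5 ≈ 0.252.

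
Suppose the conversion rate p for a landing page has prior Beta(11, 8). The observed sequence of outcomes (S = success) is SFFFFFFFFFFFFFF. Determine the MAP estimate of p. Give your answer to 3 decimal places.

p̂_MAP = 0.344

Prior: Beta(11, 8).
Data: 1 success in 15 trials (from the sequence). The binomial likelihood contributes p(1−p)^14, so the posterior is Beta(11+1, 8+14) = Beta(12, 22).
For Beta(a, b) with a, b > 1 the mode is (a−1)/(a+b−2) = 11/32 ≈ 0.344.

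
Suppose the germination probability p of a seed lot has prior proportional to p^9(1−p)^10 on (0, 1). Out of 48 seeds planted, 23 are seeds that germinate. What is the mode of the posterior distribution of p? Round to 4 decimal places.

p̂_MAP = 0.4776

The prior density ∝ p^9(1−p)^10 is the kernel of Beta(10, 11).
Data: 23 successes in 48 trials. The binomial likelihood contributes p^23(1−p)^25, so the posterior is Beta(10+23, 11+25) = Beta(33, 36).
For Beta(a, b) with a, b > 1 the mode is (a−1)/(a+b−2) = 32/67 ≈ 0.4776.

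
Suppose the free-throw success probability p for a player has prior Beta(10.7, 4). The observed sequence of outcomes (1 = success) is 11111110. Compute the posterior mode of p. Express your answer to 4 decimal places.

Prior: Beta(10.7, 4).
Data: 7 successes in 8 trials (from the sequence). The binomial likelihood contributes p^7(1−p)^1, so the posterior is Beta(10.7+7, 4+1) = Beta(17.7, 5).
For Beta(a, b) with a, b > 1 the mode is (a−1)/(a+b−2) = 16.7/20.7 ≈ 0.8068.

p̂_MAP = 0.8068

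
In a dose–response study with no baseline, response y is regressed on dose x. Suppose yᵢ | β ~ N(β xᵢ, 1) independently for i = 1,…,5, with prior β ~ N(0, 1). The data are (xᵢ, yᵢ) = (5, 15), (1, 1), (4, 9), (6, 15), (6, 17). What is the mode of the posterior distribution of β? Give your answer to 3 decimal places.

β̂_MAP = 2.643

log p(β | y) = −Σ(yᵢ − βxᵢ)²/(2·1) − β²/(2·1) + const.
Setting the derivative to zero: Σxᵢ(yᵢ − βxᵢ)/1 − β/1 = 0, so β = Σxᵢyᵢ / (Σxᵢ² + σ²/τ²).
Σxᵢyᵢ = 5·15 + 1·1 + 4·9 + 6·15 + 6·17 = 304; Σxᵢ² = 114; σ²/τ² = 1.
β̂_MAP = 304 / (114 + 1) = 304/115 ≈ 2.643.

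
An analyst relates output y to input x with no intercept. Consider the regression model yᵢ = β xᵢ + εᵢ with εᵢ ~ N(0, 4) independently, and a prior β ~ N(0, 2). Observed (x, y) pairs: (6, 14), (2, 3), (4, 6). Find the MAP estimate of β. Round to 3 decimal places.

log p(β | y) = −Σ(yᵢ − βxᵢ)²/(2·4) − β²/(2·2) + const.
Setting the derivative to zero: Σxᵢ(yᵢ − βxᵢ)/4 − β/2 = 0, so β = Σxᵢyᵢ / (Σxᵢ² + σ²/τ²).
Σxᵢyᵢ = 6·14 + 2·3 + 4·6 = 114; Σxᵢ² = 56; σ²/τ² = 2.
β̂_MAP = 114 / (56 + 2) = 114/58 ≈ 1.966.

β̂_MAP = 1.966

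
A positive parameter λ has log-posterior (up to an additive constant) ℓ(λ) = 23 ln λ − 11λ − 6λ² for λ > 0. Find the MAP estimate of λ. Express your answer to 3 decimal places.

ℓ'(λ) = 23/λ − 11 − 12λ. Setting this to zero and multiplying by λ: 12λ² + 11λ − 23 = 0.
λ = (−11 + √(11² + 4·12·23)) / (2·12) = (−11 + √1225) / 24 = (−11 + 35)/24 = 1.
ℓ''(λ) = −23/λ² − 12 < 0, confirming a maximum.

λ̂_MAP = 1.000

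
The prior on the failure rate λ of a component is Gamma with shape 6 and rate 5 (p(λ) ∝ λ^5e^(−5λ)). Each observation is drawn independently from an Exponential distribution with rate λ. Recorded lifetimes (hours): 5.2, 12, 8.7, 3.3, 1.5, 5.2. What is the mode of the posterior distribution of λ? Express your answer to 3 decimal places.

The Exponential(rate=λ) likelihood is ∝ λ^n e^(−λΣtᵢ). Here n = 6 and Σtᵢ = 5.2 + 12 + 8.7 + 3.3 + 1.5 + 5.2 = 35.9.
Posterior ∝ λ^5e^(−5λ) · λ^6e^(−35.9λ) = λ^11e^(−40.9λ), i.e. Gamma(12, 40.9).
Mode = (a−1)/b = 11/40.9 ≈ 0.269.

λ̂_MAP = 0.269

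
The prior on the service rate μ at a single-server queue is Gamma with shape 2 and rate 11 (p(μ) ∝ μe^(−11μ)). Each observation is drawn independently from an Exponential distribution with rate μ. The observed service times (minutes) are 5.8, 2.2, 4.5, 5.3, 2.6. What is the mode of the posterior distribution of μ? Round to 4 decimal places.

μ̂_MAP = 0.1911

The Exponential(rate=μ) likelihood is ∝ μ^n e^(−μΣtᵢ). Here n = 5 and Σtᵢ = 5.8 + 2.2 + 4.5 + 5.3 + 2.6 = 20.4.
Posterior ∝ μe^(−11μ) · μ^5e^(−20.4μ) = μ^6e^(−31.4μ), i.e. Gamma(7, 31.4).
Mode = (a−1)/b = 6/31.4 ≈ 0.1911.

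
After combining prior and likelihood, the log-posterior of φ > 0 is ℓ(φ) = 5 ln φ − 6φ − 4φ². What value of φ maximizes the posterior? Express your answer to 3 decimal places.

φ̂_MAP = 0.500

ℓ'(φ) = 5/φ − 6 − 8φ. Setting this to zero and multiplying by φ: 8φ² + 6φ − 5 = 0.
φ = (−6 + √(6² + 4·8·5)) / (2·8) = (−6 + √196) / 16 = (−6 + 14)/16 = 1/2.
ℓ''(φ) = −5/φ² − 8 < 0, confirming a maximum.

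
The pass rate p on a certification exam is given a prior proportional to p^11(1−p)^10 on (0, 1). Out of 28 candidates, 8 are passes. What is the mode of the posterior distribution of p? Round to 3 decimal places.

p̂_MAP = 0.388

The prior density ∝ p^11(1−p)^10 is the kernel of Beta(12, 11).
Data: 8 successes in 28 trials. The binomial likelihood contributes p^8(1−p)^20, so the posterior is Beta(12+8, 11+20) = Beta(20, 31).
For Beta(a, b) with a, b > 1 the mode is (a−1)/(a+b−2) = 19/49 ≈ 0.388.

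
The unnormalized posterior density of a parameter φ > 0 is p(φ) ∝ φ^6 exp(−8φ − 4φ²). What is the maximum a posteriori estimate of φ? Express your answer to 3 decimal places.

φ̂_MAP = 0.500

ℓ'(φ) = 6/φ − 8 − 8φ. Setting this to zero and multiplying by φ: 8φ² + 8φ − 6 = 0.
φ = (−8 + √(8² + 4·8·6)) / (2·8) = (−8 + √256) / 16 = (−8 + 16)/16 = 1/2.
ℓ''(φ) = −6/φ² − 8 < 0, confirming a maximum.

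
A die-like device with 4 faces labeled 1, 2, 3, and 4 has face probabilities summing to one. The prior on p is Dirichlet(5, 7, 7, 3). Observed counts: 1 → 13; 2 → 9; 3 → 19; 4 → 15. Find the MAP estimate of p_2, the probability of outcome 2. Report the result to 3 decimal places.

MAP estimate: 0.203

The posterior is Dirichlet(αᵢ + nᵢ) = Dirichlet(18, 16, 26, 18).
For a Dirichlet(a₁,…,a_K) with all aᵢ > 1, the mode has j-th component (aⱼ − 1)/(Σaᵢ − K).
Here Σaᵢ = 78 and K = 4, so p_2 = (16 − 1)/(78 − 4) = 15/74 ≈ 0.203.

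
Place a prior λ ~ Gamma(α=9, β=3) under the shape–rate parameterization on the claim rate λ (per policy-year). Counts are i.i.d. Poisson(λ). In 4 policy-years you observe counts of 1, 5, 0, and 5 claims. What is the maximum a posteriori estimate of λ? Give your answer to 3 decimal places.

λ̂_MAP = 2.714

Σxᵢ = 1+5+0+5 = 11, with n = 4.
Posterior ∝ λ^8e^(−3λ) · λ^11e^(−4λ) = λ^19e^(−7λ), i.e. Gamma(shape=20, rate=7).
The mode of a Gamma(a, b) with a ≥ 1 (shape–rate) is (a−1)/b = 19/7 ≈ 2.714.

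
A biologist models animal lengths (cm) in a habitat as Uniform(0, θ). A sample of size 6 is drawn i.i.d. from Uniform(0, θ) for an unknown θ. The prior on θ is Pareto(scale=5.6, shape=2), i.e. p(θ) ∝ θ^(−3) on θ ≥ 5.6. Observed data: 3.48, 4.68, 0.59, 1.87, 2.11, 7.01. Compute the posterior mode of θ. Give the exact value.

The Uniform(0, θ) likelihood is θ^(−n) for θ ≥ max(xᵢ), zero otherwise. Here max(xᵢ) = 7.01.
Posterior ∝ θ^(−3) · θ^(−6) = θ^(−9) on θ ≥ max(5.6, 7.01) = 7.01.
This density is strictly decreasing in θ, so the posterior mode lies at the lower boundary of the support.

θ̂_MAP = 7.01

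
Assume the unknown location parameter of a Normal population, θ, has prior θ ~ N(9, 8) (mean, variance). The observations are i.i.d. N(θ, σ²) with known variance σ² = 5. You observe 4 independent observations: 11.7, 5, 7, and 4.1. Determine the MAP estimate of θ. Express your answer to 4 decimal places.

θ̂_MAP = 7.2270

n = 4; x̄ = (11.7 + 5 + 7 + 4.1)/4 = 27.8/4 = 6.95.
For a Normal prior and Normal likelihood with known variance, the posterior is Normal; its mode equals its mean, the precision-weighted average.
Prior precision 1/σ₀² = 1/8 = 0.125; data precision n/σ² = 4/5 = 0.8.
θ̂ = (0.125·9 + 0.8·6.95) / (0.125 + 0.8) = 6.685/0.925 = 1337/185 ≈ 7.2270.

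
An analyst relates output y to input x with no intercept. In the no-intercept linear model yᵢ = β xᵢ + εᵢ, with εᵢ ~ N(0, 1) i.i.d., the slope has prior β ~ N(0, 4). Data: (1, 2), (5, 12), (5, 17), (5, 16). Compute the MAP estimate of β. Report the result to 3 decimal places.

β̂_MAP = 2.977

log p(β | y) = −Σ(yᵢ − βxᵢ)²/(2·1) − β²/(2·4) + const.
Setting the derivative to zero: Σxᵢ(yᵢ − βxᵢ)/1 − β/4 = 0, so β = Σxᵢyᵢ / (Σxᵢ² + σ²/τ²).
Σxᵢyᵢ = 1·2 + 5·12 + 5·17 + 5·16 = 227; Σxᵢ² = 76; σ²/τ² = 0.25.
β̂_MAP = 227 / (76 + 0.25) = 227/76.25 ≈ 2.977.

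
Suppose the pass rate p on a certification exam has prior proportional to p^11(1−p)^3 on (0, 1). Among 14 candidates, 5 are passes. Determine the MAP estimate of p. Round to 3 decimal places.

p̂_MAP = 0.571

The prior density ∝ p^11(1−p)^3 is the kernel of Beta(12, 4).
Data: 5 successes in 14 trials. The binomial likelihood contributes p^5(1−p)^9, so the posterior is Beta(12+5, 4+9) = Beta(17, 13).
For Beta(a, b) with a, b > 1 the mode is (a−1)/(a+b−2) = 16/28 ≈ 0.571.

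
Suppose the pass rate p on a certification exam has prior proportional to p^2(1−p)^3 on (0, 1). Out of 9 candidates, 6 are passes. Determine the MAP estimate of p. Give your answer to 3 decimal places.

p̂_MAP = 0.571

The prior density ∝ p^2(1−p)^3 is the kernel of Beta(3, 4).
Data: 6 successes in 9 trials. The binomial likelihood contributes p^6(1−p)^3, so the posterior is Beta(3+6, 4+3) = Beta(9, 7).
For Beta(a, b) with a, b > 1 the mode is (a−1)/(a+b−2) = 8/14 ≈ 0.571.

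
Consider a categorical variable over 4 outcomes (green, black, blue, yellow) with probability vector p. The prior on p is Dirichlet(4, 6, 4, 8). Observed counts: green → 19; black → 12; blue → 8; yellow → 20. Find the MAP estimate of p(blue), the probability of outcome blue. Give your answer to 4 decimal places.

The posterior is Dirichlet(αᵢ + nᵢ) = Dirichlet(23, 18, 12, 28).
For a Dirichlet(a₁,…,a_K) with all aᵢ > 1, the mode has j-th component (aⱼ − 1)/(Σaᵢ − K).
Here Σaᵢ = 81 and K = 4, so p(blue) = (12 − 1)/(81 − 4) = 11/77 ≈ 0.1429.

MAP estimate of p(blue) = 0.1429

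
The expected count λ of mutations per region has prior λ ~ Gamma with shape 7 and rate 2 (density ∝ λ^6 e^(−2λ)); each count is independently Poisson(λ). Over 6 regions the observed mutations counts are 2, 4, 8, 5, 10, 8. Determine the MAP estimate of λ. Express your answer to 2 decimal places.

Σxᵢ = 2+4+8+5+10+8 = 37, with n = 6.
Posterior ∝ λ^6e^(−2λ) · λ^37e^(−6λ) = λ^43e^(−8λ), i.e. Gamma(shape=44, rate=8).
The mode of a Gamma(a, b) with a ≥ 1 (shape–rate) is (a−1)/b = 43/8 ≈ 5.38.

λ̂_MAP = 5.38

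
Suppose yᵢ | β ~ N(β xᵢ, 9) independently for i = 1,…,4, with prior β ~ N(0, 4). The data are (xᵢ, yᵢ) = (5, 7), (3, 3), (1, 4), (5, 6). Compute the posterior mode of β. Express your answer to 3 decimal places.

β̂_MAP = 1.253

log p(β | y) = −Σ(yᵢ − βxᵢ)²/(2·9) − β²/(2·4) + const.
Setting the derivative to zero: Σxᵢ(yᵢ − βxᵢ)/9 − β/4 = 0, so β = Σxᵢyᵢ / (Σxᵢ² + σ²/τ²).
Σxᵢyᵢ = 5·7 + 3·3 + 1·4 + 5·6 = 78; Σxᵢ² = 60; σ²/τ² = 2.25.
β̂_MAP = 78 / (60 + 2.25) = 78/62.25 ≈ 1.253.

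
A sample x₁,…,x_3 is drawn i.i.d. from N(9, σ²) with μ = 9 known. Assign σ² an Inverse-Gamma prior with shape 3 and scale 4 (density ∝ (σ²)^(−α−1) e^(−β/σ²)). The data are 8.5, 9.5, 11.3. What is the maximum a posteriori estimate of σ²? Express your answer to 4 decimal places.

σ̂²_MAP = 1.2536

Sum of squared deviations about the known mean: SS = (8.5−9)² + (9.5−9)² + (11.3−9)² = 5.79.
The Normal likelihood contributes (σ²)^(−n/2) exp(−SS/(2σ²)), so the posterior is Inverse-Gamma(α + n/2, β + SS/2) = Inverse-Gamma(4.5, 6.895).
The mode of Inverse-Gamma(a, b) is b/(a+1) = 6.895/5.5 ≈ 1.2536.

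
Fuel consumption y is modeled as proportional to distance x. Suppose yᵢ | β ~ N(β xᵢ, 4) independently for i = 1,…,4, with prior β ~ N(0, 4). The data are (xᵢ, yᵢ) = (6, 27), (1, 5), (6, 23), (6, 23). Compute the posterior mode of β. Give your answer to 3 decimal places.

log p(β | y) = −Σ(yᵢ − βxᵢ)²/(2·4) − β²/(2·4) + const.
Setting the derivative to zero: Σxᵢ(yᵢ − βxᵢ)/4 − β/4 = 0, so β = Σxᵢyᵢ / (Σxᵢ² + σ²/τ²).
Σxᵢyᵢ = 6·27 + 1·5 + 6·23 + 6·23 = 443; Σxᵢ² = 109; σ²/τ² = 1.
β̂_MAP = 443 / (109 + 1) = 443/110 ≈ 4.027.

β̂_MAP = 4.027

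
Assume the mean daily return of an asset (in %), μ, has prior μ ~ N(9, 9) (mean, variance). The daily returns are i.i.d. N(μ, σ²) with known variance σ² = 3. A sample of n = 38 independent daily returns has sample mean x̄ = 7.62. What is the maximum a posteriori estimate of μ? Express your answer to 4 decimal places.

μ̂_MAP = 7.6320

n = 38, x̄ = 7.62.
For a Normal prior and Normal likelihood with known variance, the posterior is Normal; its mode equals its mean, the precision-weighted average.
Prior precision 1/σ₀² = 1/9; data precision n/σ² = 38/3.
μ̂ = ((1/9)·9 + (38/3)·7.62) / (1/9 + 38/3) = 97.52/(115/9) = 7.6320.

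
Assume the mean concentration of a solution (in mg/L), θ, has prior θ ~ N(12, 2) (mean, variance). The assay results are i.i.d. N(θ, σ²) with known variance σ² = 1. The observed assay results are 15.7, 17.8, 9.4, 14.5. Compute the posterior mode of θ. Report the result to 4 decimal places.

n = 4; x̄ = (15.7 + 17.8 + 9.4 + 14.5)/4 = 57.4/4 = 14.35.
For a Normal prior and Normal likelihood with known variance, the posterior is Normal; its mode equals its mean, the precision-weighted average.
Prior precision 1/σ₀² = 1/2 = 0.5; data precision n/σ² = 4/1 = 4.
θ̂ = (0.5·12 + 4·14.35) / (0.5 + 4) = 63.4/4.5 = 634/45 ≈ 14.0889.

θ̂_MAP = 14.0889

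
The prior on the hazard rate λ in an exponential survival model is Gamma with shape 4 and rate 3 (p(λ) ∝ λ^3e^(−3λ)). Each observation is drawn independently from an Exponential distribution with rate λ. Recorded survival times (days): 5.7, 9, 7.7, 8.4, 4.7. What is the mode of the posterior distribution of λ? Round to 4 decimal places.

λ̂_MAP = 0.2078

The Exponential(rate=λ) likelihood is ∝ λ^n e^(−λΣtᵢ). Here n = 5 and Σtᵢ = 5.7 + 9 + 7.7 + 8.4 + 4.7 = 35.5.
Posterior ∝ λ^3e^(−3λ) · λ^5e^(−35.5λ) = λ^8e^(−38.5λ), i.e. Gamma(9, 38.5).
Mode = (a−1)/b = 8/38.5 ≈ 0.2078.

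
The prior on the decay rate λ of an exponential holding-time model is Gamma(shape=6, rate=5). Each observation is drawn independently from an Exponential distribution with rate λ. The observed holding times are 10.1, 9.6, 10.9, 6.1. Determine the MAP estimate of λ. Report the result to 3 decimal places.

The Exponential(rate=λ) likelihood is ∝ λ^n e^(−λΣtᵢ). Here n = 4 and Σtᵢ = 10.1 + 9.6 + 10.9 + 6.1 = 36.7.
Posterior ∝ λ^5e^(−5λ) · λ^4e^(−36.7λ) = λ^9e^(−41.7λ), i.e. Gamma(10, 41.7).
Mode = (a−1)/b = 9/41.7 ≈ 0.216.

λ̂_MAP = 0.216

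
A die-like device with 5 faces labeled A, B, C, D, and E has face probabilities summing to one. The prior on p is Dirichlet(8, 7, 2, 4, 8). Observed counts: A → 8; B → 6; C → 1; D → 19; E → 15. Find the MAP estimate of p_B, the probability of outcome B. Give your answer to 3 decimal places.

The posterior is Dirichlet(αᵢ + nᵢ) = Dirichlet(16, 13, 3, 23, 23).
For a Dirichlet(a₁,…,a_K) with all aᵢ > 1, the mode has j-th component (aⱼ − 1)/(Σaᵢ − K).
Here Σaᵢ = 78 and K = 5, so p_B = (13 − 1)/(78 − 5) = 12/73 ≈ 0.164.

MAP estimate of p_B = 0.164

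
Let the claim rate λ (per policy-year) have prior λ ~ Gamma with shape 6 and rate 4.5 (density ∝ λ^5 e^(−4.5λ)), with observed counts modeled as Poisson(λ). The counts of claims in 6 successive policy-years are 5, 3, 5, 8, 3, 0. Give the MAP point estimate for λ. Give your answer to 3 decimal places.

Σxᵢ = 5+3+5+8+3+0 = 24, with n = 6.
Posterior ∝ λ^5e^(−4.5λ) · λ^24e^(−6λ) = λ^29e^(−10.5λ), i.e. Gamma(shape=30, rate=10.5).
The mode of a Gamma(a, b) with a ≥ 1 (shape–rate) is (a−1)/b = 29/10.5 ≈ 2.762.

λ̂_MAP = 2.762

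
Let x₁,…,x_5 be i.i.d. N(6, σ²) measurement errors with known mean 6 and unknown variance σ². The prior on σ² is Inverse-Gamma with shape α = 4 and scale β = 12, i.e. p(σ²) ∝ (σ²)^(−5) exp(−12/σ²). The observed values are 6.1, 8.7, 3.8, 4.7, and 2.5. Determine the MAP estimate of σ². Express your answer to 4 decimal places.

Sum of squared deviations about the known mean: SS = (6.1−6)² + (8.7−6)² + (3.8−6)² + (4.7−6)² + (2.5−6)² = 26.08.
The Normal likelihood contributes (σ²)^(−n/2) exp(−SS/(2σ²)), so the posterior is Inverse-Gamma(α + n/2, β + SS/2) = Inverse-Gamma(6.5, 25.04).
The mode of Inverse-Gamma(a, b) is b/(a+1) = 25.04/7.5 ≈ 3.3387.

σ̂²_MAP = 3.3387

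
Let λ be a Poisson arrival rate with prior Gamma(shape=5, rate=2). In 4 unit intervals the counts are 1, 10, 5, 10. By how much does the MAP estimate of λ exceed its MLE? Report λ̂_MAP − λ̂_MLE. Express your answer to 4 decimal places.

MAP − MLE = -1.5000

Σxᵢ = 26. Posterior is Gamma(31, 6); MAP = (31−1)/6 = 30/6 ≈ 5.00000.
MLE = x̄ = 26/4 ≈ 6.50000.
Difference = 30/6 − 26/4 = -3/2 ≈ -1.5000.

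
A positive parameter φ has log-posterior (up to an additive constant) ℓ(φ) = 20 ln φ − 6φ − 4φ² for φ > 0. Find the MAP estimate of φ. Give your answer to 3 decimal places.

φ̂_MAP = 1.250

ℓ'(φ) = 20/φ − 6 − 8φ. Setting this to zero and multiplying by φ: 8φ² + 6φ − 20 = 0.
φ = (−6 + √(6² + 4·8·20)) / (2·8) = (−6 + √676) / 16 = (−6 + 26)/16 = 5/4.
ℓ''(φ) = −20/φ² − 8 < 0, confirming a maximum.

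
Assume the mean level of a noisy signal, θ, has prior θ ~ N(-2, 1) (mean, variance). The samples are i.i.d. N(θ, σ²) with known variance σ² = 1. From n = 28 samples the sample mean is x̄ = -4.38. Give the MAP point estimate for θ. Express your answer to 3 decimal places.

θ̂_MAP = -4.298

n = 28, x̄ = -4.38.
For a Normal prior and Normal likelihood with known variance, the posterior is Normal; its mode equals its mean, the precision-weighted average.
Prior precision 1/σ₀² = 1/1 = 1; data precision n/σ² = 28/1 = 28.
θ̂ = (1·(-2) + 28·(-4.38)) / (1 + 28) = (-124.64)/29 = -3116/725 ≈ -4.298.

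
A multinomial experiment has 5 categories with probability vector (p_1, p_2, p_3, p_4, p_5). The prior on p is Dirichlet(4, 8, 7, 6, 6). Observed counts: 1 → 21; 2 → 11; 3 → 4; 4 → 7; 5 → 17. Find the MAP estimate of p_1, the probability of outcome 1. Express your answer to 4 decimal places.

MAP estimate: 0.2791

The posterior is Dirichlet(αᵢ + nᵢ) = Dirichlet(25, 19, 11, 13, 23).
For a Dirichlet(a₁,…,a_K) with all aᵢ > 1, the mode has j-th component (aⱼ − 1)/(Σaᵢ − K).
Here Σaᵢ = 91 and K = 5, so p_1 = (25 − 1)/(91 − 5) = 24/86 ≈ 0.2791.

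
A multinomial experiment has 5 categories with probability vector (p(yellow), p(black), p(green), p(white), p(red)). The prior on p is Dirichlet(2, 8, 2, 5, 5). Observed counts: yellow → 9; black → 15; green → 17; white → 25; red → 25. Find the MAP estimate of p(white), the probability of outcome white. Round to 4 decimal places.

The posterior is Dirichlet(αᵢ + nᵢ) = Dirichlet(11, 23, 19, 30, 30).
For a Dirichlet(a₁,…,a_K) with all aᵢ > 1, the mode has j-th component (aⱼ − 1)/(Σaᵢ − K).
Here Σaᵢ = 113 and K = 5, so p(white) = (30 − 1)/(113 − 5) = 29/108 ≈ 0.2685.

MAP estimate of p(white) = 0.2685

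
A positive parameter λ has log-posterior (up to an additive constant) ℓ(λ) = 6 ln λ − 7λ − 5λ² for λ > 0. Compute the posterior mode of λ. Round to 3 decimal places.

ℓ'(λ) = 6/λ − 7 − 10λ. Setting this to zero and multiplying by λ: 10λ² + 7λ − 6 = 0.
λ = (−7 + √(7² + 4·10·6)) / (2·10) = (−7 + √289) / 20 = (−7 + 17)/20 = 1/2.
ℓ''(λ) = −6/λ² − 10 < 0, confirming a maximum.

λ̂_MAP = 0.500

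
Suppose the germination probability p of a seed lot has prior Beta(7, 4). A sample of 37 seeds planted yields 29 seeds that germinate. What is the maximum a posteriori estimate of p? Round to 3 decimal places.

Prior: Beta(7, 4).
Data: 29 successes in 37 trials. The binomial likelihood contributes p^29(1−p)^8, so the posterior is Beta(7+29, 4+8) = Beta(36, 12).
For Beta(a, b) with a, b > 1 the mode is (a−1)/(a+b−2) = 35/46 ≈ 0.761.

p̂_MAP = 0.761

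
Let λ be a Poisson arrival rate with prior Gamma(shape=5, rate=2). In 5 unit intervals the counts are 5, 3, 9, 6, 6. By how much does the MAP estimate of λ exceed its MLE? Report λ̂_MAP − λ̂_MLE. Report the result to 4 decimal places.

Σxᵢ = 29. Posterior is Gamma(34, 7); MAP = (34−1)/7 = 33/7 ≈ 4.71429.
MLE = x̄ = 29/5 ≈ 5.80000.
Difference = 33/7 − 29/5 = -38/35 ≈ -1.0857.

MAP − MLE = -1.0857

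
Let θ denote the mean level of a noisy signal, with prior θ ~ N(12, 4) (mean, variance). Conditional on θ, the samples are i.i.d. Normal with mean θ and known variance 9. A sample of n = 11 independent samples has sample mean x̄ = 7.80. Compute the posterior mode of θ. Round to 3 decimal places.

n = 11, x̄ = 7.80.
For a Normal prior and Normal likelihood with known variance, the posterior is Normal; its mode equals its mean, the precision-weighted average.
Prior precision 1/σ₀² = 1/4 = 0.25; data precision n/σ² = 11/9.
θ̂ = (0.25·12 + (11/9)·7.8) / (0.25 + 11/9) = (188/15)/(53/36) = 2256/265 ≈ 8.513.

θ̂_MAP = 8.513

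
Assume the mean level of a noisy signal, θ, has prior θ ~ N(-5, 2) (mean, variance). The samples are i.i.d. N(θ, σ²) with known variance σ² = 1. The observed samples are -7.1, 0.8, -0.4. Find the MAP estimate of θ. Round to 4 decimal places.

n = 3; x̄ = ((-7.1) + 0.8 + (-0.4))/3 = -6.7/3 = -67/30 ≈ -2.2333.
For a Normal prior and Normal likelihood with known variance, the posterior is Normal; its mode equals its mean, the precision-weighted average.
Prior precision 1/σ₀² = 1/2 = 0.5; data precision n/σ² = 3/1 = 3.
θ̂ = (0.5·(-5) + 3·(-67/30)) / (0.5 + 3) = (-9.2)/3.5 = -92/35 ≈ -2.6286.

θ̂_MAP = -2.6286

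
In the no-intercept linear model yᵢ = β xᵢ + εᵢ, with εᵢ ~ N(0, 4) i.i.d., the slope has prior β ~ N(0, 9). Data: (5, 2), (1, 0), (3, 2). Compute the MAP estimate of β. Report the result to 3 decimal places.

β̂_MAP = 0.451

log p(β | y) = −Σ(yᵢ − βxᵢ)²/(2·4) − β²/(2·9) + const.
Setting the derivative to zero: Σxᵢ(yᵢ − βxᵢ)/4 − β/9 = 0, so β = Σxᵢyᵢ / (Σxᵢ² + σ²/τ²).
Σxᵢyᵢ = 5·2 + 1·0 + 3·2 = 16; Σxᵢ² = 35; σ²/τ² = 4/9.
β̂_MAP = 16 / (35 + 4/9) = 16/(319/9) = 144/319 ≈ 0.451.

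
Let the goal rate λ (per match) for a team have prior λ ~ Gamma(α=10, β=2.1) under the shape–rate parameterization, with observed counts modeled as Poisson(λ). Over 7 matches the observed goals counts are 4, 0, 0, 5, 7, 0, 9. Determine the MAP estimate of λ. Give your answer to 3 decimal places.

Σxᵢ = 4+0+0+5+7+0+9 = 25, with n = 7.
Posterior ∝ λ^9e^(−2.1λ) · λ^25e^(−7λ) = λ^34e^(−9.1λ), i.e. Gamma(shape=35, rate=9.1).
The mode of a Gamma(a, b) with a ≥ 1 (shape–rate) is (a−1)/b = 34/9.1 ≈ 3.736.

λ̂_MAP = 3.736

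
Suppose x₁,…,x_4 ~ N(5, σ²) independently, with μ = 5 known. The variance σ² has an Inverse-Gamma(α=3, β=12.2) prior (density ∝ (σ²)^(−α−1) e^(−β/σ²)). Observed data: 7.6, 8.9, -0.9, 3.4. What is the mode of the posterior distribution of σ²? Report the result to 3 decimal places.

Sum of squared deviations about the known mean: SS = (7.6−5)² + (8.9−5)² + (-0.9−5)² + (3.4−5)² = 59.34.
The Normal likelihood contributes (σ²)^(−n/2) exp(−SS/(2σ²)), so the posterior is Inverse-Gamma(α + n/2, β + SS/2) = Inverse-Gamma(5, 41.87).
The mode of Inverse-Gamma(a, b) is b/(a+1) = 41.87/6 ≈ 6.978.

σ̂²_MAP = 6.978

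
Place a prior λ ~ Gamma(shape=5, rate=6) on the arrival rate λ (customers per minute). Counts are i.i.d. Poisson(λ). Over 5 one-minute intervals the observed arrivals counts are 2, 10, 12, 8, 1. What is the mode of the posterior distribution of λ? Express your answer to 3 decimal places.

λ̂_MAP = 3.364

Σxᵢ = 2+10+12+8+1 = 33, with n = 5.
Posterior ∝ λ^4e^(−6λ) · λ^33e^(−5λ) = λ^37e^(−11λ), i.e. Gamma(shape=38, rate=11).
The mode of a Gamma(a, b) with a ≥ 1 (shape–rate) is (a−1)/b = 37/11 ≈ 3.364.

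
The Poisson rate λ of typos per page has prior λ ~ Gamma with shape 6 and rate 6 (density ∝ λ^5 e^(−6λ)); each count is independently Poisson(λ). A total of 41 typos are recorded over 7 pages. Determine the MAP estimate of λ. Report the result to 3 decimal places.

Σxᵢ = 41, n = 7.
Posterior ∝ λ^5e^(−6λ) · λ^41e^(−7λ) = λ^46e^(−13λ), i.e. Gamma(shape=47, rate=13).
The mode of a Gamma(a, b) with a ≥ 1 (shape–rate) is (a−1)/b = 46/13 ≈ 3.538.

λ̂_MAP = 3.538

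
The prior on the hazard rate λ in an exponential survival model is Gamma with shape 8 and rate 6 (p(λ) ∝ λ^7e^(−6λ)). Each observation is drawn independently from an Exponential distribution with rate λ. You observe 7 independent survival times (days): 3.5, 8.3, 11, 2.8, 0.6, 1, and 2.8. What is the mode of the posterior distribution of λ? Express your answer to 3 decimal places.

The Exponential(rate=λ) likelihood is ∝ λ^n e^(−λΣtᵢ). Here n = 7 and Σtᵢ = 3.5 + 8.3 + 11 + 2.8 + 0.6 + 1 + 2.8 = 30.
Posterior ∝ λ^7e^(−6λ) · λ^7e^(−30λ) = λ^14e^(−36λ), i.e. Gamma(15, 36).
Mode = (a−1)/b = 14/36 ≈ 0.389.

λ̂_MAP = 0.389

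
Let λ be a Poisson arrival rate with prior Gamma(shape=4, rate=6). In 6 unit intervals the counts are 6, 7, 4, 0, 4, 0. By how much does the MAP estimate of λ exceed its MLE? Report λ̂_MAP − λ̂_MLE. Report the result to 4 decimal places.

MAP − MLE = -1.5000

Σxᵢ = 21. Posterior is Gamma(25, 12); MAP = (25−1)/12 = 24/12 ≈ 2.00000.
MLE = x̄ = 21/6 ≈ 3.50000.
Difference = 24/12 − 21/6 = -3/2 ≈ -1.5000.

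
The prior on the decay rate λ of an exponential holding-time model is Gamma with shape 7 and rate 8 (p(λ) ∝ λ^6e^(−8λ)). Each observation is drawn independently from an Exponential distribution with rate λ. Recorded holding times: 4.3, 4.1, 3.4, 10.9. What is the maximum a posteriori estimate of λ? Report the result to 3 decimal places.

λ̂_MAP = 0.326

The Exponential(rate=λ) likelihood is ∝ λ^n e^(−λΣtᵢ). Here n = 4 and Σtᵢ = 4.3 + 4.1 + 3.4 + 10.9 = 22.7.
Posterior ∝ λ^6e^(−8λ) · λ^4e^(−22.7λ) = λ^10e^(−30.7λ), i.e. Gamma(11, 30.7).
Mode = (a−1)/b = 10/30.7 ≈ 0.326.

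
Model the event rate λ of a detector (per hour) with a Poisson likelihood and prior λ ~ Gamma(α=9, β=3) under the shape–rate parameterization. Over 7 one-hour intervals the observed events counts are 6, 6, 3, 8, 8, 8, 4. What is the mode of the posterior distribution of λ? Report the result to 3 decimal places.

λ̂_MAP = 5.100

Σxᵢ = 6+6+3+8+8+8+4 = 43, with n = 7.
Posterior ∝ λ^8e^(−3λ) · λ^43e^(−7λ) = λ^51e^(−10λ), i.e. Gamma(shape=52, rate=10).
The mode of a Gamma(a, b) with a ≥ 1 (shape–rate) is (a−1)/b = 51/10 ≈ 5.100.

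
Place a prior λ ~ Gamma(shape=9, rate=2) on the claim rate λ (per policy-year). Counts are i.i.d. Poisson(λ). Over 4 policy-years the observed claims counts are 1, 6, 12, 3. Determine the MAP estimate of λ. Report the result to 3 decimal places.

Σxᵢ = 1+6+12+3 = 22, with n = 4.
Posterior ∝ λ^8e^(−2λ) · λ^22e^(−4λ) = λ^30e^(−6λ), i.e. Gamma(shape=31, rate=6).
The mode of a Gamma(a, b) with a ≥ 1 (shape–rate) is (a−1)/b = 30/6 ≈ 5.000.

λ̂_MAP = 5.000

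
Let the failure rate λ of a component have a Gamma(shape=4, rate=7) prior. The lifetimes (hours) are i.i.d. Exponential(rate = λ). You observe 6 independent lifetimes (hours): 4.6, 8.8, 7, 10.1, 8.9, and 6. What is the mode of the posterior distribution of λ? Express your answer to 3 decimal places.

λ̂_MAP = 0.172

The Exponential(rate=λ) likelihood is ∝ λ^n e^(−λΣtᵢ). Here n = 6 and Σtᵢ = 4.6 + 8.8 + 7 + 10.1 + 8.9 + 6 = 45.4.
Posterior ∝ λ^3e^(−7λ) · λ^6e^(−45.4λ) = λ^9e^(−52.4λ), i.e. Gamma(10, 52.4).
Mode = (a−1)/b = 9/52.4 ≈ 0.172.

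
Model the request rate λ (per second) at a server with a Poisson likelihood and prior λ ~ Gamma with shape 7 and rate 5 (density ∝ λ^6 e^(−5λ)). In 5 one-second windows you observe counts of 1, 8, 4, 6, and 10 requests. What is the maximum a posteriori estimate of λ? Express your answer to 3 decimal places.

λ̂_MAP = 3.500

Σxᵢ = 1+8+4+6+10 = 29, with n = 5.
Posterior ∝ λ^6e^(−5λ) · λ^29e^(−5λ) = λ^35e^(−10λ), i.e. Gamma(shape=36, rate=10).
The mode of a Gamma(a, b) with a ≥ 1 (shape–rate) is (a−1)/b = 35/10 ≈ 3.500.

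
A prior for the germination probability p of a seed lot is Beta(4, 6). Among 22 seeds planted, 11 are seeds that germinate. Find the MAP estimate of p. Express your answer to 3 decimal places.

p̂_MAP = 0.467

Prior: Beta(4, 6).
Data: 11 successes in 22 trials. The binomial likelihood contributes p^11(1−p)^11, so the posterior is Beta(4+11, 6+11) = Beta(15, 17).
For Beta(a, b) with a, b > 1 the mode is (a−1)/(a+b−2) = 14/30 ≈ 0.467.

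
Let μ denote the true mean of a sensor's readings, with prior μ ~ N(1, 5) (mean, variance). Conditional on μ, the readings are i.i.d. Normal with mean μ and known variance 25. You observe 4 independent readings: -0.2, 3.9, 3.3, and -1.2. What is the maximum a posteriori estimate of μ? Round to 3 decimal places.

n = 4; x̄ = ((-0.2) + 3.9 + 3.3 + (-1.2))/4 = 5.8/4 = 1.45.
For a Normal prior and Normal likelihood with known variance, the posterior is Normal; its mode equals its mean, the precision-weighted average.
Prior precision 1/σ₀² = 1/5 = 0.2; data precision n/σ² = 4/25 = 0.16.
μ̂ = (0.2·1 + 0.16·1.45) / (0.2 + 0.16) = 0.432/0.36 = 1.200.

μ̂_MAP = 1.200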